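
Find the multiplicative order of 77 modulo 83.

Since 77 ∈ (Z/83Z)^×, its order divides φ(83) = 83 − 1 = 82 = 2 · 41.
Divisors of 82: 1, 2, 41, 82.
Check 77^d mod 83 for each divisor in increasing order:
77^1 ≡ 77
77^2 ≡ 36
77^41 ≡ 1
The smallest such exponent is 41, so the order of 77 is 41.

41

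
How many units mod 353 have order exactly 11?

10

φ(353) = 353 − 1 = 352 = 2^5 · 11.
(Z/353Z)^× is cyclic (|G| = 352); a cyclic group of order m has exactly φ(d) elements of each order d | m, and none otherwise.
11 | 352, and φ(11) = 11 − 1 = 10.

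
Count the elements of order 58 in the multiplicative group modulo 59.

28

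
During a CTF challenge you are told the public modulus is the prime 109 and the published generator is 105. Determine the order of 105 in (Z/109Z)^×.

9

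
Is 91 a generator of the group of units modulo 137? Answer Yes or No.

Yes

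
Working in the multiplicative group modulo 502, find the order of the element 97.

The order of 97 must divide φ(502) = φ(2)·φ(251) = 1·250 = 250 = 2 · 5^3.
Divisors of 250: 1, 2, 5, 10, 25, 50, 125, 250.
Check 97^d mod 502 for each divisor in increasing order:
97^1 ≡ 97
97^2 ≡ 373
97^5 ≡ 247
97^10 ≡ 267
97^25 ≡ 231
97^50 ≡ 149
97^125 ≡ 501
97^250 ≡ 1
So ord_502(97) = 250.

250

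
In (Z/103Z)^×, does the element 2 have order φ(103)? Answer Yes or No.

φ(103) = 103 − 1 = 102 = 2 · 3 · 17.
It suffices to check that the order of 2 is not a proper divisor of 102: compute 2^(102/q) for q ∈ {2, 3, 17}.
2^51 ≡ 1 (mod 103)  [q = 2: ≡ 1 ✗]
2^34 ≡ 46 (mod 103)  [q = 3: ≢ 1 ✓]
2^6 ≡ 64 (mod 103)  [q = 17: ≢ 1 ✓]
Since 2^51 ≡ 1, the order of 2 divides 51 < 102, so 2 is not a primitive root.

No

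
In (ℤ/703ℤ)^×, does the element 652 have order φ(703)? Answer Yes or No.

No

703 = 19 · 37 is a product of two distinct odd primes, so (Z/703Z)^× ≅ (Z/19Z)^× × (Z/37Z)^× is not cyclic.
No primitive root modulo 703 exists; in particular 652 is not one.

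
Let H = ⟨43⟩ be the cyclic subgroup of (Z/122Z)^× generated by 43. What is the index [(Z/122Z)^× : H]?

1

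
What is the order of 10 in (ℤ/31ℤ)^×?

15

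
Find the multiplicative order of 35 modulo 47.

46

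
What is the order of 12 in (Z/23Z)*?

11

By Lagrange's theorem, ord_23(12) divides φ(23) = 23 − 1 = 22 = 2 · 11.
Divisors of 22: 1, 2, 11, 22.
Test each divisor d:
12^1 ≡ 12 (mod 23)
12^2 ≡ 6 (mod 23)
12^11 ≡ 1 (mod 23) ✓
Hence ord(12) = 11.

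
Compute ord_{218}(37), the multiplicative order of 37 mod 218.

108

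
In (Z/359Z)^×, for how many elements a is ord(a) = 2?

1

φ(359) = 359 − 1 = 358 = 2 · 179.
Since (Z/359Z)^× is cyclic of order 358, the number of elements of order d is φ(d) when d | 358 and 0 otherwise.
2 | 358, and φ(2) = 2 − 1 = 1.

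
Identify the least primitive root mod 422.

3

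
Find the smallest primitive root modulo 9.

φ(9) = φ(3^2) = 3·(3−1) = 6 = 2 · 3.
Test candidates g = 2, 3, … against the prime factors q ∈ {2, 3} of φ(9): g is a generator iff g^(6/q) ≢ 1 for every such q.
g = 2: 2^3 ≡ 8; 2^2 ≡ 4 — none is 1, so 2 is a primitive root.
The smallest primitive root modulo 9 is 2.

2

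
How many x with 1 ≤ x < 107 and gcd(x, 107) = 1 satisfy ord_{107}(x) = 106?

φ(107) = 107 − 1 = 106 = 2 · 53.
Since (Z/107Z)^× is cyclic of order 106, the number of elements of order d is φ(d) when d | 106 and 0 otherwise.
106 = 2 · 53 divides 106, and φ(106) = 52.

52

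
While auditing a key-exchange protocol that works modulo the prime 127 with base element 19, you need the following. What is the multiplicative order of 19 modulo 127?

ord(19) | φ(127) = 127 − 1 = 126 = 2 · 3^2 · 7.
Divisors of 126: 1, 2, 3, 6, 7, 9, 14, 18, 21, 42, 63, 126.
Compute 19^d (mod 127) for the divisors d until we hit 1:
19^1 ≡ 19
19^2 ≡ 107
19^3 ≡ 1
So ord_127(19) = 3.

3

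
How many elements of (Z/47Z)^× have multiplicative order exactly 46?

φ(47) = 47 − 1 = 46 = 2 · 23.
(Z/47Z)^× is cyclic (|G| = 46); a cyclic group of order m has exactly φ(d) elements of each order d | m, and none otherwise.
46 = 2 · 23 divides 46, and φ(46) = 22.

22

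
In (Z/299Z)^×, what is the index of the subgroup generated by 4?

Since 4 ∈ (Z/299Z)^×, its order divides φ(299) = φ(13·23) = (13−1)·(23−1) = 12·22 = 264 = 2^3 · 3 · 11.
Divisors of 264: 1, 2, 3, 4, 6, 8, 11, 12, 22, 24, 33, 44, 66, 88, 132, 264.
Check 4^d mod 299 for each divisor in increasing order:
4^1 ≡ 4
4^2 ≡ 16
4^3 ≡ 64
4^4 ≡ 256
4^6 ≡ 209
4^8 ≡ 55
4^11 ≡ 231
4^12 ≡ 27
4^22 ≡ 139
4^24 ≡ 131
4^33 ≡ 116
4^44 ≡ 185
4^66 ≡ 1
So ord_299(4) = 66, hence |⟨4⟩| = 66.
The index is φ(299) / ord(4) = 264 / 66 = 4.

4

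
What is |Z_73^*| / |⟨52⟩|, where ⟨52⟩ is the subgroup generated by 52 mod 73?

3

By Lagrange's theorem, ord_73(52) divides φ(73) = 73 − 1 = 72 = 2^3 · 3^2.
Divisors of 72: 1, 2, 3, 4, 6, 8, 9, 12, 18, 24, 36, 72.
Check 52^d mod 73 for each divisor in increasing order:
52^1 ≡ 52 (mod 73)
52^2 ≡ 3 (mod 73)
52^3 ≡ 10 (mod 73)
52^4 ≡ 9 (mod 73)
52^6 ≡ 27 (mod 73)
52^8 ≡ 8 (mod 73)
52^9 ≡ 51 (mod 73)
52^12 ≡ 72 (mod 73)
52^18 ≡ 46 (mod 73)
52^24 ≡ 1 (mod 73) ✓
The order of 52 is 24, so the subgroup it generates has 24 elements.
Index = |(Z/73Z)^×| / |⟨52⟩| = 72 / 24 = 3.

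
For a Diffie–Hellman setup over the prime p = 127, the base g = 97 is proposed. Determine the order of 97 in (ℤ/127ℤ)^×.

126

The order of 97 must divide φ(127) = 127 − 1 = 126 = 2 · 3^2 · 7.
Divisors of 126: 1, 2, 3, 6, 7, 9, 14, 18, 21, 42, 63, 126.
Evaluate successive powers at the divisors of 126:
97^1 ≡ 97
97^2 ≡ 11
97^3 ≡ 51
97^6 ≡ 61
97^7 ≡ 75
97^9 ≡ 63
97^14 ≡ 37
97^18 ≡ 32
97^21 ≡ 108
97^42 ≡ 107
97^63 ≡ 126
97^126 ≡ 1
Hence ord(97) = 126.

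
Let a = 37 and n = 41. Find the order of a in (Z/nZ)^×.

By Lagrange's theorem, ord_41(37) divides φ(41) = 41 − 1 = 40 = 2^3 · 5.
Divisors of 40: 1, 2, 4, 5, 8, 10, 20, 40.
Compute 37^d (mod 41) for the divisors d until we hit 1:
37^1 ≡ 37 (mod 41)
37^2 ≡ 16 (mod 41)
37^4 ≡ 10 (mod 41)
37^5 ≡ 1 (mod 41) ✓
So ord_41(37) = 5.

5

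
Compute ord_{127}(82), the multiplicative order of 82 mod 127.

The order of 82 must divide φ(127) = 127 − 1 = 126 = 2 · 3^2 · 7.
Divisors of 126: 1, 2, 3, 6, 7, 9, 14, 18, 21, 42, 63, 126.
Test each divisor d:
82^1 ≡ 82 (mod 127)
82^2 ≡ 120 (mod 127)
82^3 ≡ 61 (mod 127)
82^6 ≡ 38 (mod 127)
82^7 ≡ 68 (mod 127)
82^9 ≡ 32 (mod 127)
82^14 ≡ 52 (mod 127)
82^18 ≡ 8 (mod 127)
82^21 ≡ 107 (mod 127)
82^42 ≡ 19 (mod 127)
82^63 ≡ 1 (mod 127) ✓
The smallest such exponent is 63, so the order of 82 is 63.

63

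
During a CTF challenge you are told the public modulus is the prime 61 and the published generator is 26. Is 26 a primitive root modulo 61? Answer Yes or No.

Yes

φ(61) = 61 − 1 = 60 = 2^2 · 3 · 5.
It suffices to check that the order of 26 is not a proper divisor of 60: compute 26^(60/q) for q ∈ {2, 3, 5}.
26^30 ≡ 60 (mod 61)  [q = 2: ≢ 1 ✓]
26^20 ≡ 13 (mod 61)  [q = 3: ≢ 1 ✓]
26^12 ≡ 9 (mod 61)  [q = 5: ≢ 1 ✓]
All checks pass, so 26 has order 60 and is a primitive root modulo 61.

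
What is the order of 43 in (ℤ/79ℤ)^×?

78

The order of 43 must divide φ(79) = 79 − 1 = 78 = 2 · 3 · 13.
Divisors of 78: 1, 2, 3, 6, 13, 26, 39, 78.
Compute 43^d (mod 79) for the divisors d until we hit 1:
43^1 ≡ 43 (mod 79)
43^2 ≡ 32 (mod 79)
43^3 ≡ 33 (mod 79)
43^6 ≡ 62 (mod 79)
43^13 ≡ 24 (mod 79)
43^26 ≡ 23 (mod 79)
43^39 ≡ 78 (mod 79)
43^78 ≡ 1 (mod 79) ✓
So ord_79(43) = 78.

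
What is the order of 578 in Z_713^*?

165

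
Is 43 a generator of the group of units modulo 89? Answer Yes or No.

Yes

φ(89) = 89 − 1 = 88 = 2^3 · 11.
Test 43^(88/q) mod 89 for each prime factor q of 88:
43^44 ≡ 88 (mod 89)  [q = 2: ≢ 1 ✓]
43^8 ≡ 67 (mod 89)  [q = 11: ≢ 1 ✓]
All checks pass, so 43 has order 88 and is a primitive root modulo 89.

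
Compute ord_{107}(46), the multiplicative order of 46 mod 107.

106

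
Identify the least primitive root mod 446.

3

φ(446) = φ(2)·φ(223) = 1·222 = 222 = 2 · 3 · 37.
g is a primitive root iff g^(222/q) ≢ 1 (mod 446) for each prime q ∈ {2, 3, 37}.
g = 2: gcd(2, 446) = 2 > 1, not a unit — skip.
g = 3: 3^111 ≡ 445; 3^74 ≡ 183; 3^6 ≡ 283 — none is 1, so 3 is a primitive root.
So 3 is the smallest generator of (Z/446Z)^×.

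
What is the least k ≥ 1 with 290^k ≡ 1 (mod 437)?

198

ord(290) | φ(437) = φ(19·23) = (19−1)·(23−1) = 18·22 = 396 = 2^2 · 3^2 · 11.
Divisors of 396: 1, 2, 3, 4, 6, 9, 11, 12, 18, 22, 33, 36, 44, 66, 99, 132, 198, 396.
Check 290^d mod 437 for each divisor in increasing order:
290^1 ≡ 290
290^2 ≡ 196
290^3 ≡ 30
290^4 ≡ 397
290^6 ≡ 26
290^9 ≡ 343
290^11 ≡ 367
290^12 ≡ 239
290^18 ≡ 96
290^22 ≡ 93
290^33 ≡ 45
290^36 ≡ 39
290^44 ≡ 346
290^66 ≡ 277
290^99 ≡ 229
290^132 ≡ 254
290^198 ≡ 1
Hence ord(290) = 198.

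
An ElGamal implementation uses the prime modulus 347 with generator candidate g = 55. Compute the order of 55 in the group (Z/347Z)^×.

By Lagrange's theorem, ord_347(55) divides φ(347) = 347 − 1 = 346 = 2 · 173.
Divisors of 346: 1, 2, 173, 346.
Check 55^d mod 347 for each divisor in increasing order:
55^1 ≡ 55 (mod 347)
55^2 ≡ 249 (mod 347)
55^173 ≡ 346 (mod 347)
55^346 ≡ 1 (mod 347) ✓
Hence ord(55) = 346.

346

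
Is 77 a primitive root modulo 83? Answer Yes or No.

No

φ(83) = 83 − 1 = 82 = 2 · 41.
An element g generates (Z/83Z)^× iff g^(82/q) ≢ 1 (mod 83) for each prime q ∈ {2, 41}.
77^41 ≡ 1 (mod 83)  [q = 2: ≡ 1 ✗]
77^2 ≡ 36 (mod 83)  [q = 41: ≢ 1 ✓]
Since 77^41 ≡ 1, the order of 77 divides 41 < 82, so 77 is not a primitive root.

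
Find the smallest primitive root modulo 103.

φ(103) = 103 − 1 = 102 = 2 · 3 · 17.
g is a primitive root iff g^(102/q) ≢ 1 (mod 103) for each prime q ∈ {2, 3, 17}.
g = 2: 2^51 ≡ 1 — hits 1, so not a primitive root.
g = 3: 3^51 ≡ 102; 3^34 ≡ 1 — hits 1, so not a primitive root.
g = 4: 4^51 ≡ 1 — hits 1, so not a primitive root.
g = 5: 5^51 ≡ 102; 5^34 ≡ 56; 5^6 ≡ 72 — none is 1, so 5 is a primitive root.
So 5 is the smallest generator of (Z/103Z)^×.

5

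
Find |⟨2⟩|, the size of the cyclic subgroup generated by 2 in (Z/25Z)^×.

20

By Lagrange's theorem, ord_25(2) divides φ(25) = φ(5^2) = 5·(5−1) = 20 = 2^2 · 5.
Divisors of 20: 1, 2, 4, 5, 10, 20.
Compute 2^d (mod 25) for the divisors d until we hit 1:
2^1 ≡ 2 (mod 25)
2^2 ≡ 4 (mod 25)
2^4 ≡ 16 (mod 25)
2^5 ≡ 7 (mod 25)
2^10 ≡ 24 (mod 25)
2^20 ≡ 1 (mod 25) ✓
The smallest such exponent is 20, so the order of 2 is 20.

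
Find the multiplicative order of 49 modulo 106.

13

Since 49 ∈ (Z/106Z)^×, its order divides φ(106) = φ(2)·φ(53) = 1·52 = 52 = 2^2 · 13.
Divisors of 52: 1, 2, 4, 13, 26, 52.
Test each divisor d:
49^1 ≡ 49 (mod 106)
49^2 ≡ 69 (mod 106)
49^4 ≡ 97 (mod 106)
49^13 ≡ 1 (mod 106) ✓
So ord_106(49) = 13.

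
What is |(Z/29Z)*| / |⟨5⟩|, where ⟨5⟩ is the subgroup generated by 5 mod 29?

ord(5) | φ(29) = 29 − 1 = 28 = 2^2 · 7.
Divisors of 28: 1, 2, 4, 7, 14, 28.
Check 5^d mod 29 for each divisor in increasing order:
5^1 ≡ 5 (mod 29)
5^2 ≡ 25 (mod 29)
5^4 ≡ 16 (mod 29)
5^7 ≡ 28 (mod 29)
5^14 ≡ 1 (mod 29) ✓
So ord_29(5) = 14, hence |⟨5⟩| = 14.
Index = |(Z/29Z)^×| / |⟨5⟩| = 28 / 14 = 2.

2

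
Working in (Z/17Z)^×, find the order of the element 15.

8

Since 15 ∈ (Z/17Z)^×, its order divides φ(17) = 17 − 1 = 16 = 2^4.
Divisors of 16: 1, 2, 4, 8, 16.
Test each divisor d:
15^1 ≡ 15 (mod 17)
15^2 ≡ 4 (mod 17)
15^4 ≡ 16 (mod 17)
15^8 ≡ 1 (mod 17) ✓
The smallest such exponent is 8, so the order of 15 is 8.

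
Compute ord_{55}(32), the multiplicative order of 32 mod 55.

4

The order of 32 must divide φ(55) = φ(5·11) = (5−1)·(11−1) = 4·10 = 40 = 2^3 · 5.
Divisors of 40: 1, 2, 4, 5, 8, 10, 20, 40.
Evaluate successive powers at the divisors of 40:
32^1 ≡ 32 (mod 55)
32^2 ≡ 34 (mod 55)
32^4 ≡ 1 (mod 55) ✓
The smallest such exponent is 4, so the order of 32 is 4.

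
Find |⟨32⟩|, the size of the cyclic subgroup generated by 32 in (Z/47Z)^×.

23

The order of 32 must divide φ(47) = 47 − 1 = 46 = 2 · 23.
Divisors of 46: 1, 2, 23, 46.
Evaluate successive powers at the divisors of 46:
32^1 ≡ 32 (mod 47)
32^2 ≡ 37 (mod 47)
32^23 ≡ 1 (mod 47) ✓
The smallest such exponent is 23, so the order of 32 is 23.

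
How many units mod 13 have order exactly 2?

1

φ(13) = 13 − 1 = 12 = 2^2 · 3.
Since (Z/13Z)^× is cyclic of order 12, the number of elements of order d is φ(d) when d | 12 and 0 otherwise.
2 | 12, and φ(2) = 2 − 1 = 1.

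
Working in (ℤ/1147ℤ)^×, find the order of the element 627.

The order of 627 must divide φ(1147) = φ(31·37) = (31−1)·(37−1) = 30·36 = 1080 = 2^3 · 3^3 · 5.
Divisors of 1080: 1, 2, 3, 4, 5, 6, 8, 9, 10, 12, 15, 18, 20, 24, 27, 30, 36, 40, 45, 54, 60, 72, 90, 108, 120, 135, 180, 216, 270, 360, 540, 1080.
Compute 627^d (mod 1147) for the divisors d until we hit 1:
627^1 ≡ 627 (mod 1147)
627^2 ≡ 855 (mod 1147)
627^3 ≡ 436 (mod 1147)
627^4 ≡ 386 (mod 1147)
627^5 ≡ 5 (mod 1147)
627^6 ≡ 841 (mod 1147)
627^8 ≡ 1033 (mod 1147)
627^9 ≡ 783 (mod 1147)
627^10 ≡ 25 (mod 1147)
627^12 ≡ 729 (mod 1147)
627^15 ≡ 125 (mod 1147)
627^18 ≡ 591 (mod 1147)
627^20 ≡ 625 (mod 1147)
627^24 ≡ 380 (mod 1147)
627^27 ≡ 512 (mod 1147)
627^30 ≡ 714 (mod 1147)
627^36 ≡ 593 (mod 1147)
627^40 ≡ 645 (mod 1147)
627^45 ≡ 931 (mod 1147)
627^54 ≡ 628 (mod 1147)
627^60 ≡ 528 (mod 1147)
627^72 ≡ 667 (mod 1147)
627^90 ≡ 776 (mod 1147)
627^108 ≡ 963 (mod 1147)
627^120 ≡ 63 (mod 1147)
627^135 ≡ 993 (mod 1147)
627^180 ≡ 1 (mod 1147) ✓
The smallest such exponent is 180, so the order of 627 is 180.

180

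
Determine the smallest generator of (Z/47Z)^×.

φ(47) = 47 − 1 = 46 = 2 · 23.
g is a primitive root iff g^(46/q) ≢ 1 (mod 47) for each prime q ∈ {2, 23}.
g = 2: 2^23 ≡ 1 — hits 1, so not a primitive root.
g = 3: 3^23 ≡ 1 — hits 1, so not a primitive root.
g = 4: 4^23 ≡ 1 — hits 1, so not a primitive root.
g = 5: 5^23 ≡ 46; 5^2 ≡ 25 — none is 1, so 5 is a primitive root.
Hence the least primitive root of 47 is 5.

5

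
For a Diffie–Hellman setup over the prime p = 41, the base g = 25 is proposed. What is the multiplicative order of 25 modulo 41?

10

By Lagrange's theorem, ord_41(25) divides φ(41) = 41 − 1 = 40 = 2^3 · 5.
Divisors of 40: 1, 2, 4, 5, 8, 10, 20, 40.
Compute 25^d (mod 41) for the divisors d until we hit 1:
25^1 ≡ 25 (mod 41)
25^2 ≡ 10 (mod 41)
25^4 ≡ 18 (mod 41)
25^5 ≡ 40 (mod 41)
25^8 ≡ 37 (mod 41)
25^10 ≡ 1 (mod 41) ✓
Hence ord(25) = 10.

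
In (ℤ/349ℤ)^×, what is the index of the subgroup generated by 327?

4

Since 327 ∈ (Z/349Z)^×, its order divides φ(349) = 349 − 1 = 348 = 2^2 · 3 · 29.
Divisors of 348: 1, 2, 3, 4, 6, 12, 29, 58, 87, 116, 174, 348.
Test each divisor d:
327^1 ≡ 327
327^2 ≡ 135
327^3 ≡ 171
327^4 ≡ 77
327^6 ≡ 274
327^12 ≡ 41
327^29 ≡ 226
327^58 ≡ 122
327^87 ≡ 1
So ord_349(327) = 87, hence |⟨327⟩| = 87.
The index is φ(349) / ord(327) = 348 / 87 = 4.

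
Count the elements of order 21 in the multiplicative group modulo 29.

0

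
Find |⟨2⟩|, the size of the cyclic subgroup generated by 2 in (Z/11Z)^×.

10

ord(2) | φ(11) = 11 − 1 = 10 = 2 · 5.
Divisors of 10: 1, 2, 5, 10.
Check 2^d mod 11 for each divisor in increasing order:
2^1 ≡ 2 (mod 11)
2^2 ≡ 4 (mod 11)
2^5 ≡ 10 (mod 11)
2^10 ≡ 1 (mod 11) ✓
So ord_11(2) = 10.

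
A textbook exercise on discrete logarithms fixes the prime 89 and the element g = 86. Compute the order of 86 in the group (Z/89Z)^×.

88

ord(86) | φ(89) = 89 − 1 = 88 = 2^3 · 11.
Divisors of 88: 1, 2, 4, 8, 11, 22, 44, 88.
Evaluate successive powers at the divisors of 88:
86^1 ≡ 86 (mod 89)
86^2 ≡ 9 (mod 89)
86^4 ≡ 81 (mod 89)
86^8 ≡ 64 (mod 89)
86^11 ≡ 52 (mod 89)
86^22 ≡ 34 (mod 89)
86^44 ≡ 88 (mod 89)
86^88 ≡ 1 (mod 89) ✓
Therefore the multiplicative order of 86 modulo 89 is 88.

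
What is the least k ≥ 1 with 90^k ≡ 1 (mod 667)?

ord(90) | φ(667) = φ(23·29) = (23−1)·(29−1) = 22·28 = 616 = 2^3 · 7 · 11.
Divisors of 616: 1, 2, 4, 7, 8, 11, 14, 22, 28, 44, 56, 77, 88, 154, 308, 616.
Check 90^d mod 667 for each divisor in increasing order:
90^1 ≡ 90 (mod 667)
90^2 ≡ 96 (mod 667)
90^4 ≡ 545 (mod 667)
90^7 ≡ 447 (mod 667)
90^8 ≡ 210 (mod 667)
90^11 ≡ 160 (mod 667)
90^14 ≡ 376 (mod 667)
90^22 ≡ 254 (mod 667)
90^28 ≡ 639 (mod 667)
90^44 ≡ 484 (mod 667)
90^56 ≡ 117 (mod 667)
90^77 ≡ 597 (mod 667)
90^88 ≡ 139 (mod 667)
90^154 ≡ 231 (mod 667)
90^308 ≡ 1 (mod 667) ✓
The smallest such exponent is 308, so the order of 90 is 308.

308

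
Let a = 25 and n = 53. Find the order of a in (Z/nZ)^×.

Since 25 ∈ (Z/53Z)^×, its order divides φ(53) = 53 − 1 = 52 = 2^2 · 13.
Divisors of 52: 1, 2, 4, 13, 26, 52.
Check 25^d mod 53 for each divisor in increasing order:
25^1 ≡ 25
25^2 ≡ 42
25^4 ≡ 15
25^13 ≡ 52
25^26 ≡ 1
The smallest such exponent is 26, so the order of 25 is 26.

26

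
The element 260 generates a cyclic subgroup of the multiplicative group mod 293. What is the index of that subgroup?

2

Since 260 ∈ (Z/293Z)^×, its order divides φ(293) = 293 − 1 = 292 = 2^2 · 73.
Divisors of 292: 1, 2, 4, 73, 146, 292.
Test each divisor d:
260^1 ≡ 260
260^2 ≡ 210
260^4 ≡ 150
260^73 ≡ 292
260^146 ≡ 1
So ord_293(260) = 146, hence |⟨260⟩| = 146.
The index is φ(293) / ord(260) = 292 / 146 = 2.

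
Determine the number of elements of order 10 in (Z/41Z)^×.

4

φ(41) = 41 − 1 = 40 = 2^3 · 5.
Since (Z/41Z)^× is cyclic of order 40, the number of elements of order d is φ(d) when d | 40 and 0 otherwise.
10 = 2 · 5 divides 40, and φ(10) = 4.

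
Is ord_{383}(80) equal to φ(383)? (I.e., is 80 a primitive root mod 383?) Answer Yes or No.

φ(383) = 383 − 1 = 382 = 2 · 191.
An element g generates (Z/383Z)^× iff g^(382/q) ≢ 1 (mod 383) for each prime q ∈ {2, 191}.
80^191 ≡ 382 (mod 383)  [q = 2: ≢ 1 ✓]
80^2 ≡ 272 (mod 383)  [q = 191: ≢ 1 ✓]
Every test exponent gives a nontrivial residue, hence 80 generates the full group.

Yes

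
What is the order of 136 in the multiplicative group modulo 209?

Since 136 ∈ (Z/209Z)^×, its order divides φ(209) = φ(11·19) = (11−1)·(19−1) = 10·18 = 180 = 2^2 · 3^2 · 5.
Divisors of 180: 1, 2, 3, 4, 5, 6, 9, 10, 12, 15, 18, 20, 30, 36, 45, 60, 90, 180.
Test each divisor d:
136^1 ≡ 136
136^2 ≡ 104
136^3 ≡ 141
136^4 ≡ 157
136^5 ≡ 34
136^6 ≡ 26
136^9 ≡ 113
136^10 ≡ 111
136^12 ≡ 49
136^15 ≡ 12
136^18 ≡ 20
136^20 ≡ 199
136^30 ≡ 144
136^36 ≡ 191
136^45 ≡ 56
136^60 ≡ 45
136^90 ≡ 1
So ord_209(136) = 90.

90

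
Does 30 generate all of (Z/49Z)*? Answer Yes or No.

No

φ(49) = φ(7^2) = 7·(7−1) = 42 = 2 · 3 · 7.
An element g generates (Z/49Z)^× iff g^(42/q) ≢ 1 (mod 49) for each prime q ∈ {2, 3, 7}.
30^21 ≡ 1 (mod 49)  [q = 2: ≡ 1 ✗]
30^14 ≡ 18 (mod 49)  [q = 3: ≢ 1 ✓]
30^6 ≡ 1 (mod 49)  [q = 7: ≡ 1 ✗]
30^21 ≡ 1 shows ord(30) | 21, strictly less than φ(49); not a primitive root.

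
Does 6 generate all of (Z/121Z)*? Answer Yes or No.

Yes

φ(121) = φ(11^2) = 11·(11−1) = 110 = 2 · 5 · 11.
6 is a primitive root mod 121 iff 6^(φ(121)/q) ≢ 1 for every prime q | φ(121), i.e. q ∈ {2, 5, 11}.
6^55 ≡ 120 (mod 121)  [q = 2: ≢ 1 ✓]
6^22 ≡ 3 (mod 121)  [q = 5: ≢ 1 ✓]
6^10 ≡ 56 (mod 121)  [q = 11: ≢ 1 ✓]
None equal 1, so ord_121(6) = 110: 6 is a primitive root.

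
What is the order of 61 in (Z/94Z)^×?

By Lagrange's theorem, ord_94(61) divides φ(94) = φ(2)·φ(47) = 1·46 = 46 = 2 · 23.
Divisors of 46: 1, 2, 23, 46.
Test each divisor d:
61^1 ≡ 61 (mod 94)
61^2 ≡ 55 (mod 94)
61^23 ≡ 1 (mod 94) ✓
So ord_94(61) = 23.

23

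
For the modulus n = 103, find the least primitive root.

5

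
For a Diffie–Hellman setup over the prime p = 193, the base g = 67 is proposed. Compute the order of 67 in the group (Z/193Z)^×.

32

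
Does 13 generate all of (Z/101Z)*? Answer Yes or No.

φ(101) = 101 − 1 = 100 = 2^2 · 5^2.
13 is a primitive root mod 101 iff 13^(φ(101)/q) ≢ 1 for every prime q | φ(101), i.e. q ∈ {2, 5}.
13^50 ≡ 1 (mod 101)  [q = 2: ≡ 1 ✗]
13^20 ≡ 95 (mod 101)  [q = 5: ≢ 1 ✓]
Since 13^50 ≡ 1, the order of 13 divides 50 < 100, so 13 is not a primitive root.

No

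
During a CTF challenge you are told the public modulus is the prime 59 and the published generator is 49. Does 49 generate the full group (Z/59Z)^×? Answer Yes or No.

No

φ(59) = 59 − 1 = 58 = 2 · 29.
49 is a primitive root mod 59 iff 49^(φ(59)/q) ≢ 1 for every prime q | φ(59), i.e. q ∈ {2, 29}.
49^29 ≡ 1 (mod 59)  [q = 2: ≡ 1 ✗]
49^2 ≡ 41 (mod 59)  [q = 29: ≢ 1 ✓]
The check at q = 2 fails, so 49 generates a proper subgroup.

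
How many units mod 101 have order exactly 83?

0

φ(101) = 101 − 1 = 100 = 2^2 · 5^2.
(Z/101Z)^× is cyclic (|G| = 100); a cyclic group of order m has exactly φ(d) elements of each order d | m, and none otherwise.
Here 100 is not a multiple of 83, so there are no elements of order 83.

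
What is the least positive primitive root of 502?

11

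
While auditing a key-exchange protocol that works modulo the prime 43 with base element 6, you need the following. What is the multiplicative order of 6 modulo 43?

Since 6 ∈ (Z/43Z)^×, its order divides φ(43) = 43 − 1 = 42 = 2 · 3 · 7.
Divisors of 42: 1, 2, 3, 6, 7, 14, 21, 42.
Evaluate successive powers at the divisors of 42:
6^1 ≡ 6 (mod 43)
6^2 ≡ 36 (mod 43)
6^3 ≡ 1 (mod 43) ✓
So ord_43(6) = 3.

3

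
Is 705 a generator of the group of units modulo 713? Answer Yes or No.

713 = 23 · 31 is a product of two distinct odd primes, so (Z/713Z)^× ≅ (Z/23Z)^× × (Z/31Z)^× is not cyclic.
No primitive root modulo 713 exists; in particular 705 is not one.

No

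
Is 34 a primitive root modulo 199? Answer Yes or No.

φ(199) = 199 − 1 = 198 = 2 · 3^2 · 11.
An element g generates (Z/199Z)^× iff g^(198/q) ≢ 1 (mod 199) for each prime q ∈ {2, 3, 11}.
34^99 ≡ 198 (mod 199)  [q = 2: ≢ 1 ✓]
34^66 ≡ 106 (mod 199)  [q = 3: ≢ 1 ✓]
34^18 ≡ 114 (mod 199)  [q = 11: ≢ 1 ✓]
Every test exponent gives a nontrivial residue, hence 34 generates the full group.

Yes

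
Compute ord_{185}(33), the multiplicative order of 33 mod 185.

By Lagrange's theorem, ord_185(33) divides φ(185) = φ(5·37) = (5−1)·(37−1) = 4·36 = 144 = 2^4 · 3^2.
Divisors of 144: 1, 2, 3, 4, 6, 8, 9, 12, 16, 18, 24, 36, 48, 72, 144.
Check 33^d mod 185 for each divisor in increasing order:
33^1 ≡ 33 (mod 185)
33^2 ≡ 164 (mod 185)
33^3 ≡ 47 (mod 185)
33^4 ≡ 71 (mod 185)
33^6 ≡ 174 (mod 185)
33^8 ≡ 46 (mod 185)
33^9 ≡ 38 (mod 185)
33^12 ≡ 121 (mod 185)
33^16 ≡ 81 (mod 185)
33^18 ≡ 149 (mod 185)
33^24 ≡ 26 (mod 185)
33^36 ≡ 1 (mod 185) ✓
So ord_185(33) = 36.

36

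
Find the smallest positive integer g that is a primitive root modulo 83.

φ(83) = 83 − 1 = 82 = 2 · 41.
g is a primitive root iff g^(82/q) ≢ 1 (mod 83) for each prime q ∈ {2, 41}.
g = 2: 2^41 ≡ 82; 2^2 ≡ 4 — none is 1, so 2 is a primitive root.
The smallest primitive root modulo 83 is 2.

2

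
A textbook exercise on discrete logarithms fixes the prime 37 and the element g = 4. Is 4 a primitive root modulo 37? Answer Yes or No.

No

φ(37) = 37 − 1 = 36 = 2^2 · 3^2.
It suffices to check that the order of 4 is not a proper divisor of 36: compute 4^(36/q) for q ∈ {2, 3}.
4^18 ≡ 1 (mod 37)  [q = 2: ≡ 1 ✗]
4^12 ≡ 10 (mod 37)  [q = 3: ≢ 1 ✓]
Since 4^18 ≡ 1, the order of 4 divides 18 < 36, so 4 is not a primitive root.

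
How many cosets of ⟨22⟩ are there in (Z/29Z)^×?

2

Since 22 ∈ (Z/29Z)^×, its order divides φ(29) = 29 − 1 = 28 = 2^2 · 7.
Divisors of 28: 1, 2, 4, 7, 14, 28.
Check 22^d mod 29 for each divisor in increasing order:
22^1 ≡ 22 (mod 29)
22^2 ≡ 20 (mod 29)
22^4 ≡ 23 (mod 29)
22^7 ≡ 28 (mod 29)
22^14 ≡ 1 (mod 29) ✓
Thus |⟨22⟩| = ord(22) = 14.
Index = |(Z/29Z)^×| / |⟨22⟩| = 28 / 14 = 2.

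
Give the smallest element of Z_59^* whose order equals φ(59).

2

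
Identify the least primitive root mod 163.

2

φ(163) = 163 − 1 = 162 = 2 · 3^4.
g is a primitive root iff g^(162/q) ≢ 1 (mod 163) for each prime q ∈ {2, 3}.
g = 2: 2^81 ≡ 162; 2^54 ≡ 104 — none is 1, so 2 is a primitive root.
The smallest primitive root modulo 163 is 2.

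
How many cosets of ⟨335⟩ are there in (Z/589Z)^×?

90

Since 335 ∈ (Z/589Z)^×, its order divides φ(589) = φ(19·31) = (19−1)·(31−1) = 18·30 = 540 = 2^2 · 3^3 · 5.
Divisors of 540: 1, 2, 3, 4, 5, 6, 9, 10, 12, 15, 18, 20, 27, 30, 36, 45, 54, 60, 90, 108, 135, 180, 270, 540.
Evaluate successive powers at the divisors of 540:
335^1 ≡ 335
335^2 ≡ 315
335^3 ≡ 94
335^4 ≡ 273
335^5 ≡ 160
335^6 ≡ 1
Thus |⟨335⟩| = ord(335) = 6.
[(Z/589Z)^× : ⟨335⟩] = 540/6 = 90.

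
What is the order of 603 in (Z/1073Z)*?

42

The order of 603 must divide φ(1073) = φ(29·37) = (29−1)·(37−1) = 28·36 = 1008 = 2^4 · 3^2 · 7.
Divisors of 1008: 1, 2, 3, 4, 6, 7, 8, 9, 12, 14, 16, 18, 21, 24, 28, 36, 42, 48, 56, 63, 72, 84, 112, 126, 144, 168, 252, 336, 504, 1008.
Evaluate successive powers at the divisors of 1008:
603^1 ≡ 603
603^2 ≡ 935
603^3 ≡ 480
603^4 ≡ 803
603^6 ≡ 778
603^7 ≡ 233
603^8 ≡ 1009
603^9 ≡ 36
603^12 ≡ 112
603^14 ≡ 639
603^16 ≡ 877
603^18 ≡ 223
603^21 ≡ 813
603^24 ≡ 741
603^28 ≡ 581
603^36 ≡ 371
603^42 ≡ 1
Therefore the multiplicative order of 603 modulo 1073 is 42.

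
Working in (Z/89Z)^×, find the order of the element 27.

Since 27 ∈ (Z/89Z)^×, its order divides φ(89) = 89 − 1 = 88 = 2^3 · 11.
Divisors of 88: 1, 2, 4, 8, 11, 22, 44, 88.
Check 27^d mod 89 for each divisor in increasing order:
27^1 ≡ 27 (mod 89)
27^2 ≡ 17 (mod 89)
27^4 ≡ 22 (mod 89)
27^8 ≡ 39 (mod 89)
27^11 ≡ 12 (mod 89)
27^22 ≡ 55 (mod 89)
27^44 ≡ 88 (mod 89)
27^88 ≡ 1 (mod 89) ✓
Hence ord(27) = 88.

88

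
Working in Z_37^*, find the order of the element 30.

ord(30) | φ(37) = 37 − 1 = 36 = 2^2 · 3^2.
Divisors of 36: 1, 2, 3, 4, 6, 9, 12, 18, 36.
Check 30^d mod 37 for each divisor in increasing order:
30^1 ≡ 30 (mod 37)
30^2 ≡ 12 (mod 37)
30^3 ≡ 27 (mod 37)
30^4 ≡ 33 (mod 37)
30^6 ≡ 26 (mod 37)
30^9 ≡ 36 (mod 37)
30^12 ≡ 10 (mod 37)
30^18 ≡ 1 (mod 37) ✓
Hence ord(30) = 18.

18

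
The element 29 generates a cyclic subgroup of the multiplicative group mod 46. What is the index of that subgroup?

Since 29 ∈ (Z/46Z)^×, its order divides φ(46) = φ(2)·φ(23) = 1·22 = 22 = 2 · 11.
Divisors of 22: 1, 2, 11, 22.
Test each divisor d:
29^1 ≡ 29 (mod 46)
29^2 ≡ 13 (mod 46)
29^11 ≡ 1 (mod 46) ✓
The order of 29 is 11, so the subgroup it generates has 11 elements.
Index = |(Z/46Z)^×| / |⟨29⟩| = 22 / 11 = 2.

2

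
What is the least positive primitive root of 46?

5

φ(46) = φ(2)·φ(23) = 1·22 = 22 = 2 · 11.
g is a primitive root iff g^(22/q) ≢ 1 (mod 46) for each prime q ∈ {2, 11}.
g = 2: gcd(2, 46) = 2 > 1, not a unit — skip.
g = 3: 3^11 ≡ 1 — hits 1, so not a primitive root.
g = 4: gcd(4, 46) = 2 > 1, not a unit — skip.
g = 5: 5^11 ≡ 45; 5^2 ≡ 25 — none is 1, so 5 is a primitive root.
The smallest primitive root modulo 46 is 5.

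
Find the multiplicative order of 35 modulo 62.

5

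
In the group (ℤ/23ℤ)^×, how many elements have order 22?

10

φ(23) = 23 − 1 = 22 = 2 · 11.
In a cyclic group of order 22, there are φ(d) elements of order d for each divisor d of 22, and zero for non-divisors.
22 = 2 · 11 divides 22, and φ(22) = 10.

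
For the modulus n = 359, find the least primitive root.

7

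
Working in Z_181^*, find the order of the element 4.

90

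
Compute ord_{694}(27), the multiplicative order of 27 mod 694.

173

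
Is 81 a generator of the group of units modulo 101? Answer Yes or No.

φ(101) = 101 − 1 = 100 = 2^2 · 5^2.
81 is a primitive root mod 101 iff 81^(φ(101)/q) ≢ 1 for every prime q | φ(101), i.e. q ∈ {2, 5}.
81^50 ≡ 1 (mod 101)  [q = 2: ≡ 1 ✗]
81^20 ≡ 95 (mod 101)  [q = 5: ≢ 1 ✓]
Since 81^50 ≡ 1, the order of 81 divides 50 < 100, so 81 is not a primitive root.

No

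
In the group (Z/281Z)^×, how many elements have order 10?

φ(281) = 281 − 1 = 280 = 2^3 · 5 · 7.
In a cyclic group of order 280, there are φ(d) elements of order d for each divisor d of 280, and zero for non-divisors.
10 = 2 · 5 divides 280, and φ(10) = 4.

4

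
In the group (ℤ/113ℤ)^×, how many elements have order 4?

φ(113) = 113 − 1 = 112 = 2^4 · 7.
In a cyclic group of order 112, there are φ(d) elements of order d for each divisor d of 112, and zero for non-divisors.
4 = 2^2 divides 112, and φ(4) = 2.

2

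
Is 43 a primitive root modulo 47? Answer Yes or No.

Yes

φ(47) = 47 − 1 = 46 = 2 · 23.
An element g generates (Z/47Z)^× iff g^(46/q) ≢ 1 (mod 47) for each prime q ∈ {2, 23}.
43^23 ≡ 46 (mod 47)  [q = 2: ≢ 1 ✓]
43^2 ≡ 16 (mod 47)  [q = 23: ≢ 1 ✓]
All checks pass, so 43 has order 46 and is a primitive root modulo 47.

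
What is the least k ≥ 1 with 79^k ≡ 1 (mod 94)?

23

The order of 79 must divide φ(94) = φ(2)·φ(47) = 1·46 = 46 = 2 · 23.
Divisors of 46: 1, 2, 23, 46.
Check 79^d mod 94 for each divisor in increasing order:
79^1 ≡ 79
79^2 ≡ 37
79^23 ≡ 1
Hence ord(79) = 23.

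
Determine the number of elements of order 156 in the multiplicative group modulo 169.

φ(169) = φ(13^2) = 13·(13−1) = 156 = 2^2 · 3 · 13.
(Z/169Z)^× is cyclic (|G| = 156); a cyclic group of order m has exactly φ(d) elements of each order d | m, and none otherwise.
156 = 2^2 · 3 · 13 divides 156, and φ(156) = 48.

48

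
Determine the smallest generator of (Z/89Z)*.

φ(89) = 89 − 1 = 88 = 2^3 · 11.
Test candidates g = 2, 3, … against the prime factors q ∈ {2, 11} of φ(89): g is a generator iff g^(88/q) ≢ 1 for every such q.
g = 2: 2^44 ≡ 1 — hits 1, so not a primitive root.
g = 3: 3^44 ≡ 88; 3^8 ≡ 64 — none is 1, so 3 is a primitive root.
So 3 is the smallest generator of (Z/89Z)^×.

3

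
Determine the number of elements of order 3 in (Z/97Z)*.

φ(97) = 97 − 1 = 96 = 2^5 · 3.
In a cyclic group of order 96, there are φ(d) elements of order d for each divisor d of 96, and zero for non-divisors.
3 | 96, and φ(3) = 3 − 1 = 2.

2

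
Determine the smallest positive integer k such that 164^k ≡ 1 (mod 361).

By Lagrange's theorem, ord_361(164) divides φ(361) = φ(19^2) = 19·(19−1) = 342 = 2 · 3^2 · 19.
Divisors of 342: 1, 2, 3, 6, 9, 18, 19, 38, 57, 114, 171, 342.
Compute 164^d (mod 361) for the divisors d until we hit 1:
164^1 ≡ 164
164^2 ≡ 182
164^3 ≡ 246
164^6 ≡ 229
164^9 ≡ 18
164^18 ≡ 324
164^19 ≡ 69
164^38 ≡ 68
164^57 ≡ 360
164^114 ≡ 1
Hence ord(164) = 114.

114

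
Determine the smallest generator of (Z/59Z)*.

2

φ(59) = 59 − 1 = 58 = 2 · 29.
g is a primitive root iff g^(58/q) ≢ 1 (mod 59) for each prime q ∈ {2, 29}.
g = 2: 2^29 ≡ 58; 2^2 ≡ 4 — none is 1, so 2 is a primitive root.
The smallest primitive root modulo 59 is 2.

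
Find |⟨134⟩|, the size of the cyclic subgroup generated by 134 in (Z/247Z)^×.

The order of 134 must divide φ(247) = φ(13·19) = (13−1)·(19−1) = 12·18 = 216 = 2^3 · 3^3.
Divisors of 216: 1, 2, 3, 4, 6, 8, 9, 12, 18, 24, 27, 36, 54, 72, 108, 216.
Evaluate successive powers at the divisors of 216:
134^1 ≡ 134 (mod 247)
134^2 ≡ 172 (mod 247)
134^3 ≡ 77 (mod 247)
134^4 ≡ 191 (mod 247)
134^6 ≡ 1 (mod 247) ✓
Hence ord(134) = 6.

6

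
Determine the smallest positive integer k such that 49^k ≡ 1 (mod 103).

By Lagrange's theorem, ord_103(49) divides φ(103) = 103 − 1 = 102 = 2 · 3 · 17.
Divisors of 102: 1, 2, 3, 6, 17, 34, 51, 102.
Check 49^d mod 103 for each divisor in increasing order:
49^1 ≡ 49 (mod 103)
49^2 ≡ 32 (mod 103)
49^3 ≡ 23 (mod 103)
49^6 ≡ 14 (mod 103)
49^17 ≡ 56 (mod 103)
49^34 ≡ 46 (mod 103)
49^51 ≡ 1 (mod 103) ✓
Therefore the multiplicative order of 49 modulo 103 is 51.

51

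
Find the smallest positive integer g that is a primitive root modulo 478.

φ(478) = φ(2)·φ(239) = 1·238 = 238 = 2 · 7 · 17.
g is a primitive root iff g^(238/q) ≢ 1 (mod 478) for each prime q ∈ {2, 7, 17}.
g = 2: gcd(2, 478) = 2 > 1, not a unit — skip.
g = 3: 3^119 ≡ 1 — hits 1, so not a primitive root.
g = 4: gcd(4, 478) = 2 > 1, not a unit — skip.
g = 5: 5^119 ≡ 1 — hits 1, so not a primitive root.
g = 6: gcd(6, 478) = 2 > 1, not a unit — skip.
g = 7: 7^119 ≡ 477; 7^34 ≡ 263; 7^14 ≡ 211 — none is 1, so 7 is a primitive root.
So 7 is the smallest generator of (Z/478Z)^×.

7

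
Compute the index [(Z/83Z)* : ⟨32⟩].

1

The order of 32 must divide φ(83) = 83 − 1 = 82 = 2 · 41.
Divisors of 82: 1, 2, 41, 82.
Compute 32^d (mod 83) for the divisors d until we hit 1:
32^1 ≡ 32 (mod 83)
32^2 ≡ 28 (mod 83)
32^41 ≡ 82 (mod 83)
32^82 ≡ 1 (mod 83) ✓
The order of 32 is 82, so the subgroup it generates has 82 elements.
[(Z/83Z)^× : ⟨32⟩] = 82/82 = 1.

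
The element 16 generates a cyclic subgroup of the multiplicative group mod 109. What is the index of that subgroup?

ord(16) | φ(109) = 109 − 1 = 108 = 2^2 · 3^3.
Divisors of 108: 1, 2, 3, 4, 6, 9, 12, 18, 27, 36, 54, 108.
Test each divisor d:
16^1 ≡ 16 (mod 109)
16^2 ≡ 38 (mod 109)
16^3 ≡ 63 (mod 109)
16^4 ≡ 27 (mod 109)
16^6 ≡ 45 (mod 109)
16^9 ≡ 1 (mod 109) ✓
The order of 16 is 9, so the subgroup it generates has 9 elements.
Index = |(Z/109Z)^×| / |⟨16⟩| = 108 / 9 = 12.

12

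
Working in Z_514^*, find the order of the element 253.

Since 253 ∈ (Z/514Z)^×, its order divides φ(514) = φ(2)·φ(257) = 1·256 = 256 = 2^8.
Divisors of 256: 1, 2, 4, 8, 16, 32, 64, 128, 256.
Compute 253^d (mod 514) for the divisors d until we hit 1:
253^1 ≡ 253 (mod 514)
253^2 ≡ 273 (mod 514)
253^4 ≡ 513 (mod 514)
253^8 ≡ 1 (mod 514) ✓
So ord_514(253) = 8.

8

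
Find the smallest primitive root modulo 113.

3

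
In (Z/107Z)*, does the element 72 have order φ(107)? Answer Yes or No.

Yes

φ(107) = 107 − 1 = 106 = 2 · 53.
Test 72^(106/q) mod 107 for each prime factor q of 106:
72^53 ≡ 106 (mod 107)  [q = 2: ≢ 1 ✓]
72^2 ≡ 48 (mod 107)  [q = 53: ≢ 1 ✓]
None equal 1, so ord_107(72) = 106: 72 is a primitive root.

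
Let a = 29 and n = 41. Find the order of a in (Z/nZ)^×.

40

By Lagrange's theorem, ord_41(29) divides φ(41) = 41 − 1 = 40 = 2^3 · 5.
Divisors of 40: 1, 2, 4, 5, 8, 10, 20, 40.
Test each divisor d:
29^1 ≡ 29
29^2 ≡ 21
29^4 ≡ 31
29^5 ≡ 38
29^8 ≡ 18
29^10 ≡ 9
29^20 ≡ 40
29^40 ≡ 1
The smallest such exponent is 40, so the order of 29 is 40.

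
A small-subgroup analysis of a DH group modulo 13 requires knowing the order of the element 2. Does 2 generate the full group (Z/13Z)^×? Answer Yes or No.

φ(13) = 13 − 1 = 12 = 2^2 · 3.
2 is a primitive root mod 13 iff 2^(φ(13)/q) ≢ 1 for every prime q | φ(13), i.e. q ∈ {2, 3}.
2^6 ≡ 12 (mod 13)  [q = 2: ≢ 1 ✓]
2^4 ≡ 3 (mod 13)  [q = 3: ≢ 1 ✓]
All checks pass, so 2 has order 12 and is a primitive root modulo 13.

Yes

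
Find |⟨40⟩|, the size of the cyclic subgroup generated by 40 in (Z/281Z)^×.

Since 40 ∈ (Z/281Z)^×, its order divides φ(281) = 281 − 1 = 280 = 2^3 · 5 · 7.
Divisors of 280: 1, 2, 4, 5, 7, 8, 10, 14, 20, 28, 35, 40, 56, 70, 140, 280.
Test each divisor d:
40^1 ≡ 40 (mod 281)
40^2 ≡ 195 (mod 281)
40^4 ≡ 90 (mod 281)
40^5 ≡ 228 (mod 281)
40^7 ≡ 62 (mod 281)
40^8 ≡ 232 (mod 281)
40^10 ≡ 280 (mod 281)
40^14 ≡ 191 (mod 281)
40^20 ≡ 1 (mod 281) ✓
Hence ord(40) = 20.

20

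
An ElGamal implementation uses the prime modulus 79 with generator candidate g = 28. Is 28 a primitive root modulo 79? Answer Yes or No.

Yes

φ(79) = 79 − 1 = 78 = 2 · 3 · 13.
It suffices to check that the order of 28 is not a proper divisor of 78: compute 28^(78/q) for q ∈ {2, 3, 13}.
28^39 ≡ 78 (mod 79)  [q = 2: ≢ 1 ✓]
28^26 ≡ 23 (mod 79)  [q = 3: ≢ 1 ✓]
28^6 ≡ 21 (mod 79)  [q = 13: ≢ 1 ✓]
None equal 1, so ord_79(28) = 78: 28 is a primitive root.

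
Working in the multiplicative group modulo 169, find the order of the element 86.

Since 86 ∈ (Z/169Z)^×, its order divides φ(169) = φ(13^2) = 13·(13−1) = 156 = 2^2 · 3 · 13.
Divisors of 156: 1, 2, 3, 4, 6, 12, 13, 26, 39, 52, 78, 156.
Evaluate successive powers at the divisors of 156:
86^1 ≡ 86 (mod 169)
86^2 ≡ 129 (mod 169)
86^3 ≡ 109 (mod 169)
86^4 ≡ 79 (mod 169)
86^6 ≡ 51 (mod 169)
86^12 ≡ 66 (mod 169)
86^13 ≡ 99 (mod 169)
86^26 ≡ 168 (mod 169)
86^39 ≡ 70 (mod 169)
86^52 ≡ 1 (mod 169) ✓
Therefore the multiplicative order of 86 modulo 169 is 52.

52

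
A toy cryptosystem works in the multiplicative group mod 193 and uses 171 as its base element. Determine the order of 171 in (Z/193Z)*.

The order of 171 must divide φ(193) = 193 − 1 = 192 = 2^6 · 3.
Divisors of 192: 1, 2, 3, 4, 6, 8, 12, 16, 24, 32, 48, 64, 96, 192.
Compute 171^d (mod 193) for the divisors d until we hit 1:
171^1 ≡ 171
171^2 ≡ 98
171^3 ≡ 160
171^4 ≡ 147
171^6 ≡ 124
171^8 ≡ 186
171^12 ≡ 129
171^16 ≡ 49
171^24 ≡ 43
171^32 ≡ 85
171^48 ≡ 112
171^64 ≡ 84
171^96 ≡ 192
171^192 ≡ 1
Therefore the multiplicative order of 171 modulo 193 is 192.

192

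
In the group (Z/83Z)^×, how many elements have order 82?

φ(83) = 83 − 1 = 82 = 2 · 41.
(Z/83Z)^× is cyclic (|G| = 82); a cyclic group of order m has exactly φ(d) elements of each order d | m, and none otherwise.
82 = 2 · 41 divides 82, and φ(82) = 40.

40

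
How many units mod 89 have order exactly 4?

φ(89) = 89 − 1 = 88 = 2^3 · 11.
In a cyclic group of order 88, there are φ(d) elements of order d for each divisor d of 88, and zero for non-divisors.
4 = 2^2 divides 88, and φ(4) = 2.

2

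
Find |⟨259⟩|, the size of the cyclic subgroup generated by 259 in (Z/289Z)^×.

68

By Lagrange's theorem, ord_289(259) divides φ(289) = φ(17^2) = 17·(17−1) = 272 = 2^4 · 17.
Divisors of 272: 1, 2, 4, 8, 16, 17, 34, 68, 136, 272.
Check 259^d mod 289 for each divisor in increasing order:
259^1 ≡ 259 (mod 289)
259^2 ≡ 33 (mod 289)
259^4 ≡ 222 (mod 289)
259^8 ≡ 154 (mod 289)
259^16 ≡ 18 (mod 289)
259^17 ≡ 38 (mod 289)
259^34 ≡ 288 (mod 289)
259^68 ≡ 1 (mod 289) ✓
The smallest such exponent is 68, so the order of 259 is 68.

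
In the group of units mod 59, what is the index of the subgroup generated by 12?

2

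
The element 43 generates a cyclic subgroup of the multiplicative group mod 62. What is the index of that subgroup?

1

ord(43) | φ(62) = φ(2)·φ(31) = 1·30 = 30 = 2 · 3 · 5.
Divisors of 30: 1, 2, 3, 5, 6, 10, 15, 30.
Evaluate successive powers at the divisors of 30:
43^1 ≡ 43 (mod 62)
43^2 ≡ 51 (mod 62)
43^3 ≡ 23 (mod 62)
43^5 ≡ 57 (mod 62)
43^6 ≡ 33 (mod 62)
43^10 ≡ 25 (mod 62)
43^15 ≡ 61 (mod 62)
43^30 ≡ 1 (mod 62) ✓
Thus |⟨43⟩| = ord(43) = 30.
The index is φ(62) / ord(43) = 30 / 30 = 1.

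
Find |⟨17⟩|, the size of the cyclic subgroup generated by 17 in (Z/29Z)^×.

The order of 17 must divide φ(29) = 29 − 1 = 28 = 2^2 · 7.
Divisors of 28: 1, 2, 4, 7, 14, 28.
Compute 17^d (mod 29) for the divisors d until we hit 1:
17^1 ≡ 17
17^2 ≡ 28
17^4 ≡ 1
Hence ord(17) = 4.

4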